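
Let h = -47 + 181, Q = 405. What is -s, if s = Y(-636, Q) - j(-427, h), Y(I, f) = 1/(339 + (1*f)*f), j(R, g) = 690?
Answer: 113411159/164364 ≈ 690.00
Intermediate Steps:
h = 134
Y(I, f) = 1/(339 + f²) (Y(I, f) = 1/(339 + f*f) = 1/(339 + f²))
s = -113411159/164364 (s = 1/(339 + 405²) - 1*690 = 1/(339 + 164025) - 690 = 1/164364 - 690 = -113411159/164364 ≈ -690.00)
-s = -1*(-113411159/164364) = 113411159/164364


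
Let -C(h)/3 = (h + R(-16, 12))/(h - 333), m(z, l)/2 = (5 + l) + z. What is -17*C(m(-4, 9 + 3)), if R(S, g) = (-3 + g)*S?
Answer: 6018/307 ≈ 19.603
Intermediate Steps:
R(S, g) = S*(-3 + g)
m(z, l) = 10 + 2*l + 2*z (m(z, l) = 2*((5 + l) + z) = 2*(5 + l + z) = 10 + 2*l + 2*z)
C(h) = -3*(-144 + h)/(-333 + h) (C(h) = -3*(h - 16*(-3 + 12))/(h - 333) = -3*(h - 16*9)/(-333 + h) = -3*(h - 144)/(-333 + h) = -3*(-144 + h)/(-333 + h))
-17*C(m(-4, 9 + 3)) = -51*(144 - (10 + 2*(9 + 3) + 2*(-4)))/(-333 + (10 + 2*(9 + 3) + 2*(-4))) = -51*(144 - (10 + 2*12 - 8))/(-333 + (10 + 2*12 - 8)) = -51*(144 - (10 + 24 - 8))/(-333 + (10 + 24 - 8)) = -51*(144 - 1*26)/(-333 + 26) = -51*(144 - 26)/(-307) = -51*(-1)*118/307 = -17*(-354/307) = 6018/307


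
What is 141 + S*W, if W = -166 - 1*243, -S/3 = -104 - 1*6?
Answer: -134829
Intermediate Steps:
S = 330 (S = -3*(-104 - 1*6) = -3*(-104 - 6) = -3*(-110) = 330)
W = -409 (W = -166 - 243 = -409)
141 + S*W = 141 + 330*(-409) = 141 - 134970 = -134829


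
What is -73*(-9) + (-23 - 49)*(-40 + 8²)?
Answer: -1071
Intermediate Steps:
-73*(-9) + (-23 - 49)*(-40 + 8²) = 657 - 72*(-40 + 64) = 657 - 72*24 = 657 - 1728 = -1071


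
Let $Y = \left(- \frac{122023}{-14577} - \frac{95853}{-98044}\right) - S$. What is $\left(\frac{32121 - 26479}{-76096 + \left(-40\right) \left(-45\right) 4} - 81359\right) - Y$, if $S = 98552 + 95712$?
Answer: $\frac{1389536934621178177}{12308161785456} \approx 1.129 \cdot 10^{5}$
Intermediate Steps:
$S = 194264$
$Y = - \frac{277626297870239}{1429187388}$ ($Y = \left(- \frac{122023}{-14577} - \frac{95853}{-98044}\right) - 194264 = \left(\left(-122023\right) \left(- \frac{1}{14577}\right) - - \frac{95853}{98044}\right) - 194264 = \left(\frac{122023}{14577} + \frac{95853}{98044}\right) - 194264 = \frac{13360872193}{1429187388} - 194264 = - \frac{277626297870239}{1429187388} \approx -1.9425 \cdot 10^{5}$)
$\left(\frac{32121 - 26479}{-76096 + \left(-40\right) \left(-45\right) 4} - 81359\right) - Y = \left(\frac{32121 - 26479}{-76096 + \left(-40\right) \left(-45\right) 4} - 81359\right) - - \frac{277626297870239}{1429187388} = \left(\frac{5642}{-76096 + 1800 \cdot 4} - 81359\right) + \frac{277626297870239}{1429187388} = \left(\frac{5642}{-76096 + 7200} - 81359\right) + \frac{277626297870239}{1429187388} = \left(\frac{5642}{-68896} - 81359\right) + \frac{277626297870239}{1429187388} = \left(5642 \left(- \frac{1}{68896}\right) - 81359\right) + \frac{277626297870239}{1429187388} = \left(- \frac{2821}{34448} - 81359\right) + \frac{277626297870239}{1429187388} = - \frac{2802657653}{34448} + \frac{277626297870239}{1429187388} = \frac{1389536934621178177}{12308161785456}$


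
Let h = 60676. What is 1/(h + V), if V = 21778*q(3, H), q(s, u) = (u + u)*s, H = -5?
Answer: -1/592664 ≈ -1.6873e-6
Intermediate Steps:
q(s, u) = 2*s*u (q(s, u) = (2*u)*s = 2*s*u)
V = -653340 (V = 21778*(2*3*(-5)) = 21778*(-30) = -653340)
1/(h + V) = 1/(60676 - 653340) = 1/(-592664) = -1/592664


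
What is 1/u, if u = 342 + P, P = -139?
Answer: 1/203 ≈ 0.0049261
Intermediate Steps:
u = 203 (u = 342 - 139 = 203)
1/u = 1/203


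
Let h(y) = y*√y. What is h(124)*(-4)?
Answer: -992*√31 ≈ -5523.2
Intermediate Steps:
h(y) = y^(3/2)
h(124)*(-4) = 124^(3/2)*(-4) = (248*√31)*(-4) = -992*√31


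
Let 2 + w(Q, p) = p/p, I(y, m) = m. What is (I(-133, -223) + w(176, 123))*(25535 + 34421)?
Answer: -13430144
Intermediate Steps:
w(Q, p) = -1 (w(Q, p) = -2 + p/p = -2 + 1 = -1)
(I(-133, -223) + w(176, 123))*(25535 + 34421) = (-223 - 1)*(25535 + 34421) = -224*59956 = -13430144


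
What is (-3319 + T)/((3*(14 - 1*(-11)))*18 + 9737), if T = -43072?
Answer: -46391/11087 ≈ -4.1843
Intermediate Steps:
(-3319 + T)/((3*(14 - 1*(-11)))*18 + 9737) = (-3319 - 43072)/((3*(14 - 1*(-11)))*18 + 9737) = -46391/((3*(14 + 11))*18 + 9737) = -46391/((3*25)*18 + 9737) = -46391/(75*18 + 9737) = -46391/(1350 + 9737) = -46391/11087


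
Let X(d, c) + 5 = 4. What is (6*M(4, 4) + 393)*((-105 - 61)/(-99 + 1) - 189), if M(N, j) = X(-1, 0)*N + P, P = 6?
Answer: -3717090/49 ≈ -75859.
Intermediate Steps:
X(d, c) = -1 (X(d, c) = -5 + 4 = -1)
M(N, j) = 6 - N (M(N, j) = -N + 6 = 6 - N)
(6*M(4, 4) + 393)*((-105 - 61)/(-99 + 1) - 189) = (6*(6 - 1*4) + 393)*((-105 - 61)/(-99 + 1) - 189) = (6*(6 - 4) + 393)*(-166/(-98) - 189) = (6*2 + 393)*(-166*(-1/98) - 189) = (12 + 393)*(83/49 - 189) = 405*(-9178/49) = -3717090/49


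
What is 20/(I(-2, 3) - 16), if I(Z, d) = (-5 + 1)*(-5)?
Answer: 5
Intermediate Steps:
I(Z, d) = 20 (I(Z, d) = -4*(-5) = 20)
20/(I(-2, 3) - 16) = 20/(20 - 16) = 20/4 = 20*(¼) = 5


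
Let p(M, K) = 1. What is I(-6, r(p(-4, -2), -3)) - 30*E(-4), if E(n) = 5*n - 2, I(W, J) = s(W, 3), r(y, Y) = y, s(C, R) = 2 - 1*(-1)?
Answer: 663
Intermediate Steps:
s(C, R) = 3 (s(C, R) = 2 + 1 = 3)
I(W, J) = 3
E(n) = -2 + 5*n
I(-6, r(p(-4, -2), -3)) - 30*E(-4) = 3 - 30*(-2 + 5*(-4)) = 3 - 30*(-2 - 20) = 3 - 30*(-22) = 3 + 660 = 663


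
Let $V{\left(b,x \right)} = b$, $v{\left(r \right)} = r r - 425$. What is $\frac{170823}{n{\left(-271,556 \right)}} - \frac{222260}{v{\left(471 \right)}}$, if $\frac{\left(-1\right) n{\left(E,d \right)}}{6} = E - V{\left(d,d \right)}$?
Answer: $\frac{765001901}{22888879} \approx 33.422$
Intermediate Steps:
$v{\left(r \right)} = -425 + r^{2}$ ($v{\left(r \right)} = r^{2} - 425 = -425 + r^{2}$)
$n{\left(E,d \right)} = - 6 E + 6 d$ ($n{\left(E,d \right)} = - 6 \left(E - d\right) = - 6 E + 6 d$)
$\frac{170823}{n{\left(-271,556 \right)}} - \frac{222260}{v{\left(471 \right)}} = \frac{170823}{\left(-6\right) \left(-271\right) + 6 \cdot 556} - \frac{222260}{-425 + 471^{2}} = \frac{170823}{1626 + 3336} - \frac{222260}{-425 + 221841} = \frac{170823}{4962} - \frac{222260}{221416} = 170823 \cdot \frac{1}{4962} - \frac{55565}{55354} = \frac{56941}{1654} - \frac{55565}{55354} = \frac{765001901}{22888879}$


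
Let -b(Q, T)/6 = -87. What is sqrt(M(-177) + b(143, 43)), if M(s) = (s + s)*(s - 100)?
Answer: 2*sqrt(24645) ≈ 313.97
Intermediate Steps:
b(Q, T) = 522 (b(Q, T) = -6*(-87) = 522)
M(s) = 2*s*(-100 + s) (M(s) = (2*s)*(-100 + s) = 2*s*(-100 + s))
sqrt(M(-177) + b(143, 43)) = sqrt(2*(-177)*(-100 - 177) + 522) = sqrt(2*(-177)*(-277) + 522) = sqrt(98058 + 522) = sqrt(98580) = 2*sqrt(24645)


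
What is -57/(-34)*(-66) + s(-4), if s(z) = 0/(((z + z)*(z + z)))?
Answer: -1881/17 ≈ -110.65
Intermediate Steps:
s(z) = 0 (s(z) = 0/(((2*z)*(2*z))) = 0/((4*z²)) = 0*(1/(4*z²)) = 0)
-57/(-34)*(-66) + s(-4) = -57/(-34)*(-66) + 0 = -57*(-1/34)*(-66) + 0 = (57/34)*(-66) + 0 = -1881/17 + 0 = -1881/17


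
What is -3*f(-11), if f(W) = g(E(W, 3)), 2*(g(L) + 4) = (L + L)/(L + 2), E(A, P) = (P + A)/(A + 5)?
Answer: 54/5 ≈ 10.800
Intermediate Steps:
E(A, P) = (A + P)/(5 + A)
g(L) = -4 + L/(2 + L) (g(L) = -4 + ((L + L)/(L + 2))/2 = -4 + ((2*L)/(2 + L))/2 = -4 + (2*L/(2 + L))/2 = -4 + L/(2 + L))
f(W) = (-8 - 3*(3 + W)/(5 + W))/(2 + (3 + W)/(5 + W)) (f(W) = (-8 - 3*(W + 3)/(5 + W))/(2 + (W + 3)/(5 + W)) = (-8 - 3*(3 + W)/(5 + W))/(2 + (3 + W)/(5 + W)))
-3*f(-11) = -3*(-49 - 11*(-11))/(13 + 3*(-11)) = -3*(-49 + 121)/(13 - 33) = -3*72/(-20) = -(-3)*72/20 = -3*(-18/5) = 54/5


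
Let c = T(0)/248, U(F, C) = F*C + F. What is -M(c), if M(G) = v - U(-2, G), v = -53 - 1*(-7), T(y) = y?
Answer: 44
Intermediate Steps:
U(F, C) = F + C*F (U(F, C) = C*F + F = F + C*F)
v = -46 (v = -53 + 7 = -46)
c = 0 (c = 0/248 = 0*(1/248) = 0)
M(G) = -44 + 2*G (M(G) = -46 - (-2)*(1 + G) = -46 - (-2 - 2*G) = -46 + (2 + 2*G) = -44 + 2*G)
-M(c) = -(-44 + 2*0) = -(-44 + 0) = -1*(-44) = 44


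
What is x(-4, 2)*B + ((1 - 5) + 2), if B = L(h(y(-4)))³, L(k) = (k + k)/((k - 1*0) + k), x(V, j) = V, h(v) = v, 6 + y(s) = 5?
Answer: -6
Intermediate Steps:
y(s) = -1 (y(s) = -6 + 5 = -1)
L(k) = 1 (L(k) = (2*k)/((k + 0) + k) = (2*k)/(k + k) = (2*k)/((2*k)) = (2*k)*(1/(2*k)) = 1)
B = 1 (B = 1³ = 1)
x(-4, 2)*B + ((1 - 5) + 2) = -4*1 + ((1 - 5) + 2) = -4 + (-4 + 2) = -4 - 2 = -6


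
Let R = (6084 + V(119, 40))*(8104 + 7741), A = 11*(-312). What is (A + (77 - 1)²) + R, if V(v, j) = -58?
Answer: 95484314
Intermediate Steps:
A = -3432
R = 95481970 (R = (6084 - 58)*(8104 + 7741) = 6026*15845 = 95481970)
(A + (77 - 1)²) + R = (-3432 + (77 - 1)²) + 95481970 = (-3432 + 76²) + 95481970 = (-3432 + 5776) + 95481970 = 2344 + 95481970 = 95484314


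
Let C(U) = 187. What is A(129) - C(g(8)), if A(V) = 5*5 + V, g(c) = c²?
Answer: -33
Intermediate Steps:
A(V) = 25 + V
A(129) - C(g(8)) = (25 + 129) - 1*187 = 154 - 187 = -33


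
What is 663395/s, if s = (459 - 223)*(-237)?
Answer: -663395/55932 ≈ -11.861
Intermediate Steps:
s = -55932 (s = 236*(-237) = -55932)
663395/s = 663395/(-55932) = 663395*(-1/55932) = -663395/55932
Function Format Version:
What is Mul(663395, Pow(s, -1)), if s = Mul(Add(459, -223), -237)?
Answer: Rational(-663395, 55932) ≈ -11.861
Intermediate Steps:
s = -55932 (s = Mul(236, -237) = -55932)
Mul(663395, Pow(s, -1)) = Mul(663395, Pow(-55932, -1)) = Mul(663395, Rational(-1, 55932)) = Rational(-663395, 55932)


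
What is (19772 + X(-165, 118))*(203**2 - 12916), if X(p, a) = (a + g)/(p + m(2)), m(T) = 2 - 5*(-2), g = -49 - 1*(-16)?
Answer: 1678180433/3 ≈ 5.5939e+8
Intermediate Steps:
g = -33 (g = -49 + 16 = -33)
m(T) = 12 (m(T) = 2 + 10 = 12)
X(p, a) = (-33 + a)/(12 + p) (X(p, a) = (a - 33)/(p + 12) = (-33 + a)/(12 + p))
(19772 + X(-165, 118))*(203**2 - 12916) = (19772 + (-33 + 118)/(12 - 165))*(203**2 - 12916) = (19772 + 85/(-153))*(41209 - 12916) = (19772 - 1/153*85)*28293 = (19772 - 5/9)*28293 = (177943/9)*28293 = 1678180433/3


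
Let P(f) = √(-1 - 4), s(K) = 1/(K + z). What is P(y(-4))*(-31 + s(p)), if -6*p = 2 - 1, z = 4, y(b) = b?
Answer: -707*I*√5/23 ≈ -68.735*I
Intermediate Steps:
p = -⅙ (p = -(2 - 1)/6 = -⅙*1 = -⅙ ≈ -0.16667)
s(K) = 1/(4 + K) (s(K) = 1/(K + 4) = 1/(4 + K))
P(f) = I*√5 (P(f) = √(-5) = I*√5)
P(y(-4))*(-31 + s(p)) = (I*√5)*(-31 + 1/(4 - ⅙)) = (I*√5)*(-31 + 1/(23/6)) = (I*√5)*(-31 + 6/23) = (I*√5)*(-707/23) = -707*I*√5/23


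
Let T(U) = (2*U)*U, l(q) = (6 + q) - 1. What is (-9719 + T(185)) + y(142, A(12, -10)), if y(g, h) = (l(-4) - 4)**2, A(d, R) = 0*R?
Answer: 58740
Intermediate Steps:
A(d, R) = 0
l(q) = 5 + q
y(g, h) = 9 (y(g, h) = ((5 - 4) - 4)**2 = (1 - 4)**2 = (-3)**2 = 9)
T(U) = 2*U**2
(-9719 + T(185)) + y(142, A(12, -10)) = (-9719 + 2*185**2) + 9 = (-9719 + 2*34225) + 9 = (-9719 + 68450) + 9 = 58731 + 9 = 58740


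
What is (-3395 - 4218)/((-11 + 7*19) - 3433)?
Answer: 7613/3311 ≈ 2.2993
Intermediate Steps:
(-3395 - 4218)/((-11 + 7*19) - 3433) = -7613/((-11 + 133) - 3433) = -7613/(122 - 3433) = -7613/(-3311) = -7613*(-1/3311) = 7613/3311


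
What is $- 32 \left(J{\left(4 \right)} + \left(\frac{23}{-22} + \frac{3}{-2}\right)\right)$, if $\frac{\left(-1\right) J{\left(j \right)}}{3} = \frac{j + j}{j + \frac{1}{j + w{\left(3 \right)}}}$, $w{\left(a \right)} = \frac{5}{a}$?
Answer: $\frac{207232}{781} \approx 265.34$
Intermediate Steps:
$J{\left(j \right)} = - \frac{6 j}{j + \frac{1}{\frac{5}{3} + j}}$ ($J{\left(j \right)} = - 3 \frac{j + j}{j + \frac{1}{j + \frac{5}{3}}} = - 3 \frac{2 j}{j + \frac{1}{j + 5 \cdot \frac{1}{3}}} = - 3 \frac{2 j}{j + \frac{1}{j + \frac{5}{3}}} = - 3 \frac{2 j}{j + \frac{1}{\frac{5}{3} + j}} = - \frac{6 j}{j + \frac{1}{\frac{5}{3} + j}}$)
$- 32 \left(J{\left(4 \right)} + \left(\frac{23}{-22} + \frac{3}{-2}\right)\right) = - 32 \left(\left(-6\right) 4 \frac{1}{3 + 3 \cdot 4^{2} + 5 \cdot 4} \left(5 + 3 \cdot 4\right) + \left(\frac{23}{-22} + \frac{3}{-2}\right)\right) = - 32 \left(\left(-6\right) 4 \frac{1}{3 + 3 \cdot 16 + 20} \left(5 + 12\right) + \left(23 \left(- \frac{1}{22}\right) + 3 \left(- \frac{1}{2}\right)\right)\right) = - 32 \left(\left(-6\right) 4 \frac{1}{3 + 48 + 20} \cdot 17 - \frac{28}{11}\right) = - 32 \left(\left(-6\right) 4 \cdot \frac{1}{71} \cdot 17 - \frac{28}{11}\right) = - 32 \left(- \frac{408}{71} - \frac{28}{11}\right) = \left(-32\right) \left(- \frac{6476}{781}\right) = \frac{207232}{781}$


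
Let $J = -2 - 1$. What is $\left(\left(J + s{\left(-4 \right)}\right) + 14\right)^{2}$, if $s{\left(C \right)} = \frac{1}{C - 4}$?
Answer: $\frac{7569}{64} \approx 118.27$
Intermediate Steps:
$s{\left(C \right)} = \frac{1}{-4 + C}$
$J = -3$ ($J = -2 - 1 = -3$)
$\left(\left(J + s{\left(-4 \right)}\right) + 14\right)^{2} = \left(\left(-3 + \frac{1}{-4 - 4}\right) + 14\right)^{2} = \left(\left(-3 + \frac{1}{-8}\right) + 14\right)^{2} = \left(\left(-3 - \frac{1}{8}\right) + 14\right)^{2} = \left(- \frac{25}{8} + 14\right)^{2} = \left(\frac{87}{8}\right)^{2} = \frac{7569}{64}$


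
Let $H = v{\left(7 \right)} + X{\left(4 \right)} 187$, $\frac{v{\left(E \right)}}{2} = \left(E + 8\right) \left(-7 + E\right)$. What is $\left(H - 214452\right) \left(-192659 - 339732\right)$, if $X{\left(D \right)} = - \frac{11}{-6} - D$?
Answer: $\frac{686328130913}{6} \approx 1.1439 \cdot 10^{11}$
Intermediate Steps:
$X{\left(D \right)} = \frac{11}{6} - D$ ($X{\left(D \right)} = \left(-11\right) \left(- \frac{1}{6}\right) - D = \frac{11}{6} - D$)
$v{\left(E \right)} = 2 \left(-7 + E\right) \left(8 + E\right)$ ($v{\left(E \right)} = 2 \left(E + 8\right) \left(-7 + E\right) = 2 \left(8 + E\right) \left(-7 + E\right) = 2 \left(-7 + E\right) \left(8 + E\right)$)
$H = - \frac{2431}{6}$ ($H = \left(-112 + 2 \cdot 7 + 2 \cdot 7^{2}\right) + \left(\frac{11}{6} - 4\right) 187 = \left(-112 + 14 + 2 \cdot 49\right) + \left(\frac{11}{6} - 4\right) 187 = \left(-112 + 14 + 98\right) - \frac{2431}{6} = 0 - \frac{2431}{6} = - \frac{2431}{6} \approx -405.17$)
$\left(H - 214452\right) \left(-192659 - 339732\right) = \left(- \frac{2431}{6} - 214452\right) \left(-192659 - 339732\right) = \left(- \frac{1289143}{6}\right) \left(-532391\right) = \frac{686328130913}{6}$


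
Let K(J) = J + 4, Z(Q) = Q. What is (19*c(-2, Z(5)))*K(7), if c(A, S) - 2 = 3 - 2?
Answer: 627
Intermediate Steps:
c(A, S) = 3 (c(A, S) = 2 + (3 - 2) = 2 + 1 = 3)
K(J) = 4 + J
(19*c(-2, Z(5)))*K(7) = (19*3)*(4 + 7) = 57*11 = 627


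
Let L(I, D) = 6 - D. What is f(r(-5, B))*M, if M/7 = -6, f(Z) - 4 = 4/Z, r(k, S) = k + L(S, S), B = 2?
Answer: 0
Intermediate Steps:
r(k, S) = 6 + k - S (r(k, S) = k + (6 - S) = 6 + k - S)
f(Z) = 4 + 4/Z
M = -42 (M = 7*(-6) = -42)
f(r(-5, B))*M = (4 + 4/(6 - 5 - 1*2))*(-42) = (4 + 4/(6 - 5 - 2))*(-42) = (4 + 4/(-1))*(-42) = (4 + 4*(-1))*(-42) = (4 - 4)*(-42) = 0*(-42) = 0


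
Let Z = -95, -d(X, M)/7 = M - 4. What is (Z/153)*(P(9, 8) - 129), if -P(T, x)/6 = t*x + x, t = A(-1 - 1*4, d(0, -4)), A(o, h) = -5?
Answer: -665/17 ≈ -39.118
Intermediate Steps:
d(X, M) = 28 - 7*M (d(X, M) = -7*(M - 4) = -7*(-4 + M) = 28 - 7*M)
t = -5
P(T, x) = 24*x (P(T, x) = -6*(-5*x + x) = -(-24)*x = 24*x)
(Z/153)*(P(9, 8) - 129) = (-95/153)*(24*8 - 129) = (-95*1/153)*(192 - 129) = -95/153*63 = -665/17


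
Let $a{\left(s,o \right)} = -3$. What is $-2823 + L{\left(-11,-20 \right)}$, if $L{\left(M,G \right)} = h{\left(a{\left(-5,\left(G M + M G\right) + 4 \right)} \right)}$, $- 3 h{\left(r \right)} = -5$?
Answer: $- \frac{8464}{3} \approx -2821.3$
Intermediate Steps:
$h{\left(r \right)} = \frac{5}{3}$ ($h{\left(r \right)} = \left(- \frac{1}{3}\right) \left(-5\right) = \frac{5}{3}$)
$L{\left(M,G \right)} = \frac{5}{3}$
$-2823 + L{\left(-11,-20 \right)} = -2823 + \frac{5}{3} = - \frac{8464}{3}$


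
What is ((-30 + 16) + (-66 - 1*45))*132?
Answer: -16500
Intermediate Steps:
((-30 + 16) + (-66 - 1*45))*132 = (-14 + (-66 - 45))*132 = (-14 - 111)*132 = -125*132 = -16500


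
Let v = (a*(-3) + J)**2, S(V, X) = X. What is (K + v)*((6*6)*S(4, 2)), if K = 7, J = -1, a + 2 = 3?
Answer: 1656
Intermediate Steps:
a = 1 (a = -2 + 3 = 1)
v = 16 (v = (1*(-3) - 1)**2 = (-3 - 1)**2 = (-4)**2 = 16)
(K + v)*((6*6)*S(4, 2)) = (7 + 16)*((6*6)*2) = 23*(36*2) = 23*72 = 1656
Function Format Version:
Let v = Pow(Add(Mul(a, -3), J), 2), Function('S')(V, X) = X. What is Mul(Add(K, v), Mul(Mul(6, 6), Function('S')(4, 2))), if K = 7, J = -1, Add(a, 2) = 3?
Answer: 1656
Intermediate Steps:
a = 1 (a = Add(-2, 3) = 1)
v = 16 (v = Pow(Add(Mul(1, -3), -1), 2) = Pow(Add(-3, -1), 2) = Pow(-4, 2) = 16)
Mul(Add(K, v), Mul(Mul(6, 6), Function('S')(4, 2))) = Mul(Add(7, 16), Mul(Mul(6, 6), 2)) = Mul(23, Mul(36, 2)) = Mul(23, 72) = 1656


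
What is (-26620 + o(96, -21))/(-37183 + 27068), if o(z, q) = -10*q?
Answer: 5282/2023 ≈ 2.6110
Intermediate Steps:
(-26620 + o(96, -21))/(-37183 + 27068) = (-26620 - 10*(-21))/(-37183 + 27068) = (-26620 + 210)/(-10115) = -26410*(-1/10115) = 5282/2023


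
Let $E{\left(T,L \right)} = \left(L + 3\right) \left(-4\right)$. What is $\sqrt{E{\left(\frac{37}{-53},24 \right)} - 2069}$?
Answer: $i \sqrt{2177} \approx 46.658 i$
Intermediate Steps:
$E{\left(T,L \right)} = -12 - 4 L$ ($E{\left(T,L \right)} = \left(3 + L\right) \left(-4\right) = -12 - 4 L$)
$\sqrt{E{\left(\frac{37}{-53},24 \right)} - 2069} = \sqrt{\left(-12 - 96\right) - 2069} = \sqrt{-108 - 2069} = \sqrt{-2177} = i \sqrt{2177}$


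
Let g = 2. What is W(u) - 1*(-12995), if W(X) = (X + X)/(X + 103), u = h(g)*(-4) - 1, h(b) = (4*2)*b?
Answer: 246840/19 ≈ 12992.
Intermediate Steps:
h(b) = 8*b
u = -65 (u = (8*2)*(-4) - 1 = 16*(-4) - 1 = -64 - 1 = -65)
W(X) = 2*X/(103 + X) (W(X) = (2*X)/(103 + X) = 2*X/(103 + X))
W(u) - 1*(-12995) = 2*(-65)/(103 - 65) - 1*(-12995) = 2*(-65)/38 + 12995 = 2*(-65)*(1/38) + 12995 = -65/19 + 12995 = 246840/19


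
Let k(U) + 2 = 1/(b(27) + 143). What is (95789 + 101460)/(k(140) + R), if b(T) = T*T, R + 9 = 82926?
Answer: 172001128/72301881 ≈ 2.3789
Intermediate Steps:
R = 82917 (R = -9 + 82926 = 82917)
b(T) = T²
k(U) = -1743/872 (k(U) = -2 + 1/(27² + 143) = -2 + 1/(729 + 143) = -2 + 1/872 = -1743/872)
(95789 + 101460)/(k(140) + R) = (95789 + 101460)/(-1743/872 + 82917) = 197249/(72301881/872) = 197249*(872/72301881) = 172001128/72301881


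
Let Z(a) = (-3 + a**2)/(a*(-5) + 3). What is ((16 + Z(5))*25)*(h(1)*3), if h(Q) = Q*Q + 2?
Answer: 3375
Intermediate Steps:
h(Q) = 2 + Q**2 (h(Q) = Q**2 + 2 = 2 + Q**2)
Z(a) = (-3 + a**2)/(3 - 5*a) (Z(a) = (-3 + a**2)/(-5*a + 3) = (-3 + a**2)/(3 - 5*a))
((16 + Z(5))*25)*(h(1)*3) = ((16 + (3 - 1*5**2)/(-3 + 5*5))*25)*((2 + 1**2)*3) = ((16 + (3 - 1*25)/(-3 + 25))*25)*((2 + 1)*3) = ((16 + (3 - 25)/22)*25)*(3*3) = ((16 + (1/22)*(-22))*25)*9 = ((16 - 1)*25)*9 = (15*25)*9 = 375*9 = 3375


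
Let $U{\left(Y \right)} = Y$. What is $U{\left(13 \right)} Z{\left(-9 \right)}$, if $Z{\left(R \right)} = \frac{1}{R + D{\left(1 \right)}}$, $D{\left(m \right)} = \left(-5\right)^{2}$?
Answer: $\frac{13}{16} \approx 0.8125$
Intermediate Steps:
$D{\left(m \right)} = 25$
$Z{\left(R \right)} = \frac{1}{25 + R}$ ($Z{\left(R \right)} = \frac{1}{R + 25} = \frac{1}{25 + R}$)
$U{\left(13 \right)} Z{\left(-9 \right)} = \frac{13}{25 - 9} = \frac{13}{16}$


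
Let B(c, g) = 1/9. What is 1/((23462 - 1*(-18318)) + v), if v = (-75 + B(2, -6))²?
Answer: 81/3838456 ≈ 2.1102e-5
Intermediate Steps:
B(c, g) = ⅑
v = 454276/81 (v = (-75 + ⅑)² = (-674/9)² = 454276/81 ≈ 5608.3)
1/((23462 - 1*(-18318)) + v) = 1/((23462 - 1*(-18318)) + 454276/81) = 1/((23462 + 18318) + 454276/81) = 1/(41780 + 454276/81) = 1/(3838456/81) = 81/3838456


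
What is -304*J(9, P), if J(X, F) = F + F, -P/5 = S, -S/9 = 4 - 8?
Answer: 109440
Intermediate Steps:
S = 36 (S = -9*(4 - 8) = -9*(-4) = 36)
P = -180 (P = -5*36 = -180)
J(X, F) = 2*F
-304*J(9, P) = -608*(-180) = -304*(-360) = 109440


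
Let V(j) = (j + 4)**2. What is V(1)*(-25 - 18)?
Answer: -1075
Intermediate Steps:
V(j) = (4 + j)**2
V(1)*(-25 - 18) = (4 + 1)**2*(-25 - 18) = 5**2*(-43) = 25*(-43) = -1075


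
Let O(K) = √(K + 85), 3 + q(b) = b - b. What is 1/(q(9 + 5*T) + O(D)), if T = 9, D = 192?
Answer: 3/268 + √277/268 ≈ 0.073296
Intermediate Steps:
q(b) = -3 (q(b) = -3 + (b - b) = -3 + 0 = -3)
O(K) = √(85 + K)
1/(q(9 + 5*T) + O(D)) = 1/(-3 + √(85 + 192)) = 1/(-3 + √277)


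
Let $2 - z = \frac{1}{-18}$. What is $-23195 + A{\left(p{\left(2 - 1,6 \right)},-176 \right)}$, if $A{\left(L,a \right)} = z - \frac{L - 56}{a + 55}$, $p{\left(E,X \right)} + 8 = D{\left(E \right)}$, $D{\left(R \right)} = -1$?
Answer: $- \frac{50515403}{2178} \approx -23193.0$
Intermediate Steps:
$p{\left(E,X \right)} = -9$ ($p{\left(E,X \right)} = -8 - 1 = -9$)
$z = \frac{37}{18}$ ($z = 2 - \frac{1}{-18} = 2 - - \frac{1}{18} = 2 + \frac{1}{18} = \frac{37}{18} \approx 2.0556$)
$A{\left(L,a \right)} = \frac{37}{18} - \frac{-56 + L}{55 + a}$ ($A{\left(L,a \right)} = \frac{37}{18} - \frac{L - 56}{a + 55} = \frac{37}{18} - \frac{-56 + L}{55 + a}$)
$-23195 + A{\left(p{\left(2 - 1,6 \right)},-176 \right)} = -23195 + \frac{3043 - -162 + 37 \left(-176\right)}{18 \left(55 - 176\right)} = -23195 + \frac{3043 + 162 - 6512}{18 \left(-121\right)} = -23195 + \frac{1}{18} \left(- \frac{1}{121}\right) \left(-3307\right) = -23195 + \frac{3307}{2178} = - \frac{50515403}{2178}$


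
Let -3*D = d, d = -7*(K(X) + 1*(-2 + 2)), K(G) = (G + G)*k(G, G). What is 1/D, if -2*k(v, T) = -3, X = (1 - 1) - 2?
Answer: -1/14 ≈ -0.071429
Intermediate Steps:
X = -2 (X = 0 - 2 = -2)
k(v, T) = 3/2 (k(v, T) = -½*(-3) = 3/2)
K(G) = 3*G (K(G) = (G + G)*(3/2) = (2*G)*(3/2) = 3*G)
d = 42 (d = -7*(3*(-2) + 1*(-2 + 2)) = -7*(-6 + 1*0) = -7*(-6 + 0) = -7*(-6) = 42)
D = -14 (D = -⅓*42 = -14)
1/D = 1/(-14) = -1/14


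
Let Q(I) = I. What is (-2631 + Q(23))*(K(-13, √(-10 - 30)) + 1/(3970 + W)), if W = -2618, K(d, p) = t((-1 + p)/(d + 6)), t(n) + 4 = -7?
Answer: 4847946/169 ≈ 28686.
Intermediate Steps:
t(n) = -11 (t(n) = -4 - 7 = -11)
K(d, p) = -11
(-2631 + Q(23))*(K(-13, √(-10 - 30)) + 1/(3970 + W)) = (-2631 + 23)*(-11 + 1/(3970 - 2618)) = -2608*(-11 + 1/1352) = -2608*(-14871/1352) = 4847946/169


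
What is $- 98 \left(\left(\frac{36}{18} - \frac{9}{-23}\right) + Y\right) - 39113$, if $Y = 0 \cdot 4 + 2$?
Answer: $- \frac{909497}{23} \approx -39543.0$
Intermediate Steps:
$Y = 2$ ($Y = 0 + 2 = 2$)
$- 98 \left(\left(\frac{36}{18} - \frac{9}{-23}\right) + Y\right) - 39113 = - 98 \left(\left(\frac{36}{18} - \frac{9}{-23}\right) + 2\right) - 39113 = - 98 \left(\left(36 \cdot \frac{1}{18} - - \frac{9}{23}\right) + 2\right) - 39113 = - 98 \left(\left(2 + \frac{9}{23}\right) + 2\right) - 39113 = - 98 \left(\frac{55}{23} + 2\right) - 39113 = \left(-98\right) \frac{101}{23} - 39113 = - \frac{9898}{23} - 39113 = - \frac{909497}{23}$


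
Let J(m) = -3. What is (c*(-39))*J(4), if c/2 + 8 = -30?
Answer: -8892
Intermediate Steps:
c = -76 (c = -16 + 2*(-30) = -16 - 60 = -76)
(c*(-39))*J(4) = -76*(-39)*(-3) = 2964*(-3) = -8892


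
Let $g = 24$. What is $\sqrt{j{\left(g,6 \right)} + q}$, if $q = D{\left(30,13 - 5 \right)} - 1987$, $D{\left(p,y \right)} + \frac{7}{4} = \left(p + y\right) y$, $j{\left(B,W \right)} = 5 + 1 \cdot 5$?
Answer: $\frac{i \sqrt{6699}}{2} \approx 40.924 i$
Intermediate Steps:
$j{\left(B,W \right)} = 10$ ($j{\left(B,W \right)} = 5 + 5 = 10$)
$D{\left(p,y \right)} = - \frac{7}{4} + y \left(p + y\right)$ ($D{\left(p,y \right)} = - \frac{7}{4} + \left(p + y\right) y = - \frac{7}{4} + y \left(p + y\right)$)
$q = - \frac{6739}{4}$ ($q = \left(- \frac{7}{4} + \left(13 - 5\right)^{2} + 30 \left(13 - 5\right)\right) - 1987 = \left(- \frac{7}{4} + 8^{2} + 30 \cdot 8\right) - 1987 = \left(- \frac{7}{4} + 64 + 240\right) - 1987 = \frac{1209}{4} - 1987 = - \frac{6739}{4} \approx -1684.8$)
$\sqrt{j{\left(g,6 \right)} + q} = \sqrt{10 - \frac{6739}{4}} = \sqrt{- \frac{6699}{4}} = \frac{i \sqrt{6699}}{2}$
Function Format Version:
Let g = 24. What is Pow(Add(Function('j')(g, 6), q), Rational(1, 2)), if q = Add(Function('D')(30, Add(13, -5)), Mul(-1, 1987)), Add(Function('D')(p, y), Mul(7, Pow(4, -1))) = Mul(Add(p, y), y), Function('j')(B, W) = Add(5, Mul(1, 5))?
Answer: Mul(Rational(1, 2), I, Pow(6699, Rational(1, 2))) ≈ Mul(40.924, I)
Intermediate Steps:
Function('j')(B, W) = 10 (Function('j')(B, W) = Add(5, 5) = 10)
Function('D')(p, y) = Add(Rational(-7, 4), Mul(y, Add(p, y))) (Function('D')(p, y) = Add(Rational(-7, 4), Mul(Add(p, y), y)) = Add(Rational(-7, 4), Mul(y, Add(p, y))))
q = Rational(-6739, 4) (q = Add(Add(Rational(-7, 4), Pow(Add(13, -5), 2), Mul(30, Add(13, -5))), Mul(-1, 1987)) = Add(Add(Rational(-7, 4), Pow(8, 2), Mul(30, 8)), -1987) = Add(Add(Rational(-7, 4), 64, 240), -1987) = Add(Rational(1209, 4), -1987) = Rational(-6739, 4) ≈ -1684.8)
Pow(Add(Function('j')(g, 6), q), Rational(1, 2)) = Pow(Add(10, Rational(-6739, 4)), Rational(1, 2)) = Pow(Rational(-6699, 4), Rational(1, 2)) = Mul(Rational(1, 2), I, Pow(6699, Rational(1, 2)))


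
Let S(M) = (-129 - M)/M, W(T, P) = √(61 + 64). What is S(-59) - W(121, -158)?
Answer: 70/59 - 5*√5 ≈ -9.9939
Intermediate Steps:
W(T, P) = 5*√5 (W(T, P) = √125 = 5*√5)
S(M) = (-129 - M)/M
S(-59) - W(121, -158) = (-129 - 1*(-59))/(-59) - 5*√5 = -(-129 + 59)/59 - 5*√5 = -1/59*(-70) - 5*√5 = 70/59 - 5*√5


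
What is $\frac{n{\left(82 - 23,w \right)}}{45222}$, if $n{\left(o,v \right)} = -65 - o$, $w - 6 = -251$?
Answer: $- \frac{62}{22611} \approx -0.002742$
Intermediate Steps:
$w = -245$ ($w = 6 - 251 = -245$)
$\frac{n{\left(82 - 23,w \right)}}{45222} = \frac{-65 - \left(82 - 23\right)}{45222} = \left(-65 - 59\right) \frac{1}{45222} = \left(-124\right) \frac{1}{45222} = - \frac{62}{22611}$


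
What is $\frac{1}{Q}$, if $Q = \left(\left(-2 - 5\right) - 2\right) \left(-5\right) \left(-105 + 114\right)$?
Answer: $\frac{1}{405} \approx 0.0024691$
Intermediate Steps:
$Q = 405$ ($Q = \left(-7 - 2\right) \left(-5\right) 9 = \left(-9\right) \left(-5\right) 9 = 45 \cdot 9 = 405$)
$\frac{1}{Q} = \frac{1}{405}$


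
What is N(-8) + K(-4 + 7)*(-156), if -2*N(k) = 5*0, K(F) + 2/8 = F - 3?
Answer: 39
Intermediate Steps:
K(F) = -13/4 + F (K(F) = -¼ + (F - 3) = -¼ + (-3 + F) = -13/4 + F)
N(k) = 0 (N(k) = -5*0/2 = -½*0 = 0)
N(-8) + K(-4 + 7)*(-156) = 0 + (-13/4 + (-4 + 7))*(-156) = 0 + (-13/4 + 3)*(-156) = 0 - ¼*(-156) = 0 + 39 = 39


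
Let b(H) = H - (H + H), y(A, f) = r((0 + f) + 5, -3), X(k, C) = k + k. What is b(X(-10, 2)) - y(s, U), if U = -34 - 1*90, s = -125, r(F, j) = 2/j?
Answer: 62/3 ≈ 20.667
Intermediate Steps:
X(k, C) = 2*k
U = -124 (U = -34 - 90 = -124)
y(A, f) = -⅔ (y(A, f) = 2/(-3) = 2*(-⅓) = -⅔)
b(H) = -H (b(H) = H - 2*H = -H)
b(X(-10, 2)) - y(s, U) = -2*(-10) - 1*(-⅔) = -1*(-20) + ⅔ = 20 + ⅔ = 62/3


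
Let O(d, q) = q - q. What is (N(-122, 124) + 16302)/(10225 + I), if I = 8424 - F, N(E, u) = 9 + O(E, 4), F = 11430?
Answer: 16311/7219 ≈ 2.2595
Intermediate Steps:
O(d, q) = 0
N(E, u) = 9 (N(E, u) = 9 + 0 = 9)
I = -3006 (I = 8424 - 1*11430 = 8424 - 11430 = -3006)
(N(-122, 124) + 16302)/(10225 + I) = (9 + 16302)/(10225 - 3006) = 16311/7219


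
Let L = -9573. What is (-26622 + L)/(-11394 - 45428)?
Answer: 36195/56822 ≈ 0.63699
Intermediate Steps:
(-26622 + L)/(-11394 - 45428) = (-26622 - 9573)/(-11394 - 45428) = -36195/(-56822) = -36195*(-1/56822) = 36195/56822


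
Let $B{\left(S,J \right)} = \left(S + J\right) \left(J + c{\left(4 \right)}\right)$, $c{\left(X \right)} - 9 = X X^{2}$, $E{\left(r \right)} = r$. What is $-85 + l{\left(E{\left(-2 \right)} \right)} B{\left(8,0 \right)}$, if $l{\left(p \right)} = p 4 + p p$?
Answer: $-2421$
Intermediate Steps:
$l{\left(p \right)} = p^{2} + 4 p$ ($l{\left(p \right)} = 4 p + p^{2} = p^{2} + 4 p$)
$c{\left(X \right)} = 9 + X^{3}$ ($c{\left(X \right)} = 9 + X X^{2} = 9 + X^{3}$)
$B{\left(S,J \right)} = \left(73 + J\right) \left(J + S\right)$ ($B{\left(S,J \right)} = \left(S + J\right) \left(J + \left(9 + 4^{3}\right)\right) = \left(J + S\right) \left(J + \left(9 + 64\right)\right) = \left(J + S\right) \left(J + 73\right) = \left(J + S\right) \left(73 + J\right) = \left(73 + J\right) \left(J + S\right)$)
$-85 + l{\left(E{\left(-2 \right)} \right)} B{\left(8,0 \right)} = -85 + - 2 \left(4 - 2\right) \left(0^{2} + 73 \cdot 0 + 73 \cdot 8 + 0 \cdot 8\right) = -85 + \left(-2\right) 2 \left(0 + 0 + 584 + 0\right) = -85 - 2336 = -2421$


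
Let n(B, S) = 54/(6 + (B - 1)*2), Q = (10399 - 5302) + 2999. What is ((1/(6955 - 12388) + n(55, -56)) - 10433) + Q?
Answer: -241192621/103227 ≈ -2336.5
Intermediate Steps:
Q = 8096 (Q = 5097 + 2999 = 8096)
n(B, S) = 54/(4 + 2*B) (n(B, S) = 54/(6 + (-1 + B)*2) = 54/(6 + (-2 + 2*B)) = 54/(4 + 2*B))
((1/(6955 - 12388) + n(55, -56)) - 10433) + Q = ((1/(6955 - 12388) + 27/(2 + 55)) - 10433) + 8096 = ((1/(-5433) + 27/57) - 10433) + 8096 = ((-1/5433 + 27*(1/57)) - 10433) + 8096 = ((-1/5433 + 9/19) - 10433) + 8096 = (48878/103227 - 10433) + 8096 = -1076918413/103227 + 8096 = -241192621/103227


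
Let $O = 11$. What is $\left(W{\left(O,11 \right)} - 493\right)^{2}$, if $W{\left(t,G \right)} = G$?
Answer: $232324$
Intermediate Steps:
$\left(W{\left(O,11 \right)} - 493\right)^{2} = \left(11 - 493\right)^{2} = \left(-482\right)^{2} = 232324$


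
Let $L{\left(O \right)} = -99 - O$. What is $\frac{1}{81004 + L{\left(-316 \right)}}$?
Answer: $\frac{1}{81221} \approx 1.2312 \cdot 10^{-5}$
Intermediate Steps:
$\frac{1}{81004 + L{\left(-316 \right)}} = \frac{1}{81004 - -217} = \frac{1}{81004 + \left(-99 + 316\right)} = \frac{1}{81004 + 217} = \frac{1}{81221}$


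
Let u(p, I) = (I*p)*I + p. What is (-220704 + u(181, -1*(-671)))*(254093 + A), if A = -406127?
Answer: -12356274181332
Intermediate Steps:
u(p, I) = p + p*I**2 (u(p, I) = p*I**2 + p = p + p*I**2)
(-220704 + u(181, -1*(-671)))*(254093 + A) = (-220704 + 181*(1 + (-1*(-671))**2))*(254093 - 406127) = (-220704 + 181*(1 + 671**2))*(-152034) = (-220704 + 181*(1 + 450241))*(-152034) = (-220704 + 181*450242)*(-152034) = (-220704 + 81493802)*(-152034) = 81273098*(-152034) = -12356274181332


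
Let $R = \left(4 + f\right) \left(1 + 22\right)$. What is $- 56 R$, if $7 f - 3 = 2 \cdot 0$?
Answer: $-5704$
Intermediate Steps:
$f = \frac{3}{7}$ ($f = \frac{3}{7} + \frac{2 \cdot 0}{7} = \frac{3}{7} + \frac{1}{7} \cdot 0 = \frac{3}{7} + 0 = \frac{3}{7} \approx 0.42857$)
$R = \frac{713}{7}$ ($R = \left(4 + \frac{3}{7}\right) \left(1 + 22\right) = \frac{31}{7} \cdot 23 = \frac{713}{7} \approx 101.86$)
$- 56 R = \left(-56\right) \frac{713}{7} = -5704$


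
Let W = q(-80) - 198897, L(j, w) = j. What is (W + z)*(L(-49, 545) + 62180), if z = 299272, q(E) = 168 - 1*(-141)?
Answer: 6255597604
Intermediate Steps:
q(E) = 309 (q(E) = 168 + 141 = 309)
W = -198588 (W = 309 - 198897 = -198588)
(W + z)*(L(-49, 545) + 62180) = (-198588 + 299272)*(-49 + 62180) = 100684*62131 = 6255597604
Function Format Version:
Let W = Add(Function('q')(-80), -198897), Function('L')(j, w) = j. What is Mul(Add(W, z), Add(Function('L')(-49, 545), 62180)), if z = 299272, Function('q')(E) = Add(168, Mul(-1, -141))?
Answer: 6255597604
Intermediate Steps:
Function('q')(E) = 309 (Function('q')(E) = Add(168, 141) = 309)
W = -198588 (W = Add(309, -198897) = -198588)
Mul(Add(W, z), Add(Function('L')(-49, 545), 62180)) = Mul(Add(-198588, 299272), Add(-49, 62180)) = Mul(100684, 62131) = 6255597604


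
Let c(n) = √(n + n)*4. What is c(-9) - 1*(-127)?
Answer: 127 + 12*I*√2 ≈ 127.0 + 16.971*I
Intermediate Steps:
c(n) = 4*√2*√n (c(n) = √(2*n)*4 = (√2*√n)*4 = 4*√2*√n)
c(-9) - 1*(-127) = 4*√2*√(-9) - 1*(-127) = 4*√2*(3*I) + 127 = 12*I*√2 + 127 = 127 + 12*I*√2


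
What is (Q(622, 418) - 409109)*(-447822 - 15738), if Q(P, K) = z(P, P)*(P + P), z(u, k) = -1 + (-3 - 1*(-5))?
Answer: 189069899400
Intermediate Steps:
z(u, k) = 1 (z(u, k) = -1 + (-3 + 5) = -1 + 2 = 1)
Q(P, K) = 2*P (Q(P, K) = 1*(P + P) = 1*(2*P) = 2*P)
(Q(622, 418) - 409109)*(-447822 - 15738) = (2*622 - 409109)*(-447822 - 15738) = (1244 - 409109)*(-463560) = -407865*(-463560) = 189069899400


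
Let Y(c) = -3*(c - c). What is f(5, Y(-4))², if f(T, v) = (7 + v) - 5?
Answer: 4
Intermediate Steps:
Y(c) = 0 (Y(c) = -3*0 = 0)
f(T, v) = 2 + v
f(5, Y(-4))² = (2 + 0)² = 2² = 4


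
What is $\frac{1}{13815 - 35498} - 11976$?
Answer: $- \frac{259675609}{21683} \approx -11976.0$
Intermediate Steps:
$\frac{1}{13815 - 35498} - 11976 = \frac{1}{-21683} - 11976 = - \frac{1}{21683} - 11976 = - \frac{259675609}{21683}$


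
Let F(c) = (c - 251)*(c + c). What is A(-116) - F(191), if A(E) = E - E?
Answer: 22920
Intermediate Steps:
A(E) = 0
F(c) = 2*c*(-251 + c) (F(c) = (-251 + c)*(2*c) = 2*c*(-251 + c))
A(-116) - F(191) = 0 - 2*191*(-251 + 191) = 0 - 2*191*(-60) = 0 - 1*(-22920) = 0 + 22920 = 22920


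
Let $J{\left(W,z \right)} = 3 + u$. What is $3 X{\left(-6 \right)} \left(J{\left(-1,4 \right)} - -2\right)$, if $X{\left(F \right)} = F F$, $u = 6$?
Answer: $1188$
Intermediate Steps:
$X{\left(F \right)} = F^{2}$
$J{\left(W,z \right)} = 9$ ($J{\left(W,z \right)} = 3 + 6 = 9$)
$3 X{\left(-6 \right)} \left(J{\left(-1,4 \right)} - -2\right) = 3 \left(-6\right)^{2} \left(9 - -2\right) = 3 \cdot 36 \left(9 + 2\right) = 108 \cdot 11 = 1188$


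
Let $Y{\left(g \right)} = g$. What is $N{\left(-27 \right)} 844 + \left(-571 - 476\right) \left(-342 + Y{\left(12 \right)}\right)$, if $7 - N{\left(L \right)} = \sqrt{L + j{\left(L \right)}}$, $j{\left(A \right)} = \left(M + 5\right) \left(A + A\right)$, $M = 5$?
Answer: $351418 - 7596 i \sqrt{7} \approx 3.5142 \cdot 10^{5} - 20097.0 i$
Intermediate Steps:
$j{\left(A \right)} = 20 A$ ($j{\left(A \right)} = \left(5 + 5\right) \left(A + A\right) = 10 \cdot 2 A = 20 A$)
$N{\left(L \right)} = 7 - \sqrt{21} \sqrt{L}$ ($N{\left(L \right)} = 7 - \sqrt{L + 20 L} = 7 - \sqrt{21 L} = 7 - \sqrt{21} \sqrt{L}$)
$N{\left(-27 \right)} 844 + \left(-571 - 476\right) \left(-342 + Y{\left(12 \right)}\right) = \left(7 - \sqrt{21} \sqrt{-27}\right) 844 + \left(-571 - 476\right) \left(-342 + 12\right) = \left(7 - \sqrt{21} \cdot 3 i \sqrt{3}\right) 844 - -345510 = \left(7 - 9 i \sqrt{7}\right) 844 + 345510 = \left(5908 - 7596 i \sqrt{7}\right) + 345510 = 351418 - 7596 i \sqrt{7}$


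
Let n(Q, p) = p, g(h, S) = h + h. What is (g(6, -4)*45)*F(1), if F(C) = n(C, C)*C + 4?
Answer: 2700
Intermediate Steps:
g(h, S) = 2*h
F(C) = 4 + C² (F(C) = C*C + 4 = C² + 4 = 4 + C²)
(g(6, -4)*45)*F(1) = ((2*6)*45)*(4 + 1²) = (12*45)*(4 + 1) = 540*5 = 2700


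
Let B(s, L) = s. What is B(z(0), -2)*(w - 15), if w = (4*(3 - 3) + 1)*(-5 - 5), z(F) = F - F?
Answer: 0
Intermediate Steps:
z(F) = 0
w = -10 (w = (4*0 + 1)*(-10) = (0 + 1)*(-10) = 1*(-10) = -10)
B(z(0), -2)*(w - 15) = 0*(-10 - 15) = 0*(-25) = 0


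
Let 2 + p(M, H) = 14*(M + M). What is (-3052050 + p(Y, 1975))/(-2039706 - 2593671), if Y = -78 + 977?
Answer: 1008960/1544459 ≈ 0.65328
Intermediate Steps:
Y = 899
p(M, H) = -2 + 28*M (p(M, H) = -2 + 14*(M + M) = -2 + 14*(2*M) = -2 + 28*M)
(-3052050 + p(Y, 1975))/(-2039706 - 2593671) = (-3052050 + (-2 + 28*899))/(-2039706 - 2593671) = (-3052050 + (-2 + 25172))/(-4633377) = (-3052050 + 25170)*(-1/4633377) = -3026880*(-1/4633377) = 1008960/1544459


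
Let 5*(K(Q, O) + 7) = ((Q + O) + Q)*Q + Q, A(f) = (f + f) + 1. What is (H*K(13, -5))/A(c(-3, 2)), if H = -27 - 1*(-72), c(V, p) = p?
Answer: 2259/5 ≈ 451.80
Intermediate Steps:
H = 45 (H = -27 + 72 = 45)
A(f) = 1 + 2*f (A(f) = 2*f + 1 = 1 + 2*f)
K(Q, O) = -7 + Q/5 + Q*(O + 2*Q)/5 (K(Q, O) = -7 + (((Q + O) + Q)*Q + Q)/5 = -7 + (((O + Q) + Q)*Q + Q)/5 = -7 + ((O + 2*Q)*Q + Q)/5 = -7 + (Q*(O + 2*Q) + Q)/5 = -7 + (Q + Q*(O + 2*Q))/5 = -7 + (Q/5 + Q*(O + 2*Q)/5) = -7 + Q/5 + Q*(O + 2*Q)/5)
(H*K(13, -5))/A(c(-3, 2)) = (45*(-7 + (1/5)*13 + (2/5)*13**2 + (1/5)*(-5)*13))/(1 + 2*2) = (45*(-7 + 13/5 + (2/5)*169 - 13))/(1 + 4) = (45*(-7 + 13/5 + 338/5 - 13))/5 = (45*(251/5))*(1/5) = 2259*(1/5) = 2259/5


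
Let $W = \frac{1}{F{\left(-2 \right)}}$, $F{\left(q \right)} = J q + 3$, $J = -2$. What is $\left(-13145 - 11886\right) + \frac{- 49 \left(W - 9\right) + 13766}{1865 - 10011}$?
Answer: $- \frac{101958363}{4073} \approx -25033.0$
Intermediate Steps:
$F{\left(q \right)} = 3 - 2 q$ ($F{\left(q \right)} = - 2 q + 3 = 3 - 2 q$)
$W = \frac{1}{7}$ ($W = \frac{1}{3 - -4} = \frac{1}{3 + 4} = \frac{1}{7} \approx 0.14286$)
$\left(-13145 - 11886\right) + \frac{- 49 \left(W - 9\right) + 13766}{1865 - 10011} = \left(-13145 - 11886\right) + \frac{- 49 \left(\frac{1}{7} - 9\right) + 13766}{1865 - 10011} = -25031 + \frac{\left(-49\right) \left(- \frac{62}{7}\right) + 13766}{-8146} = -25031 + \left(434 + 13766\right) \left(- \frac{1}{8146}\right) = -25031 + 14200 \left(- \frac{1}{8146}\right) = -25031 - \frac{7100}{4073} = - \frac{101958363}{4073}$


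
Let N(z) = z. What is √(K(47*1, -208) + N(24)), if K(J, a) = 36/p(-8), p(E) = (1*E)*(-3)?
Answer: √102/2 ≈ 5.0498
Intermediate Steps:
p(E) = -3*E (p(E) = E*(-3) = -3*E)
K(J, a) = 3/2 (K(J, a) = 36/((-3*(-8))) = 36/24 = 36*(1/24) = 3/2)
√(K(47*1, -208) + N(24)) = √(3/2 + 24) = √(51/2) = √102/2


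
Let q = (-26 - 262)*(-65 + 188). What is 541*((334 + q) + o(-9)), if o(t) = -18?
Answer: -18993428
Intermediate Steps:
q = -35424 (q = -288*123 = -35424)
541*((334 + q) + o(-9)) = 541*((334 - 35424) - 18) = 541*(-35090 - 18) = 541*(-35108) = -18993428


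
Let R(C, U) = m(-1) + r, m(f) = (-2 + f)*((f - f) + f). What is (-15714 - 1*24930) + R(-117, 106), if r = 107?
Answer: -40534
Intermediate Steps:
m(f) = f*(-2 + f) (m(f) = (-2 + f)*(0 + f) = (-2 + f)*f = f*(-2 + f))
R(C, U) = 110 (R(C, U) = -(-2 - 1) + 107 = -1*(-3) + 107 = 3 + 107 = 110)
(-15714 - 1*24930) + R(-117, 106) = (-15714 - 1*24930) + 110 = (-15714 - 24930) + 110 = -40644 + 110 = -40534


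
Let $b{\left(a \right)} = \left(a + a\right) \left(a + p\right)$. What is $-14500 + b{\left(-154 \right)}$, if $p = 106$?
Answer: $284$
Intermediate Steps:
$b{\left(a \right)} = 2 a \left(106 + a\right)$ ($b{\left(a \right)} = \left(a + a\right) \left(a + 106\right) = 2 a \left(106 + a\right)$)
$-14500 + b{\left(-154 \right)} = -14500 + 2 \left(-154\right) \left(106 - 154\right) = -14500 + 2 \left(-154\right) \left(-48\right) = -14500 + 14784 = 284$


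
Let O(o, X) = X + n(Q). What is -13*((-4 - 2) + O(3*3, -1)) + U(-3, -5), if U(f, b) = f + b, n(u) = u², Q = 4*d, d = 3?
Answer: -1789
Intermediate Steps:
Q = 12 (Q = 4*3 = 12)
U(f, b) = b + f
O(o, X) = 144 + X (O(o, X) = X + 12² = X + 144 = 144 + X)
-13*((-4 - 2) + O(3*3, -1)) + U(-3, -5) = -13*((-4 - 2) + (144 - 1)) + (-5 - 3) = -13*(-6 + 143) - 8 = -13*137 - 8 = -1781 - 8 = -1789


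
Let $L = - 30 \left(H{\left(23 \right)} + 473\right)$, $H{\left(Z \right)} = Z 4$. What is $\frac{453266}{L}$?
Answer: $- \frac{226633}{8475} \approx -26.741$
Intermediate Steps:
$H{\left(Z \right)} = 4 Z$
$L = -16950$ ($L = - 30 \left(4 \cdot 23 + 473\right) = - 30 \left(92 + 473\right) = \left(-30\right) 565 = -16950$)
$\frac{453266}{L} = \frac{453266}{-16950} = 453266 \left(- \frac{1}{16950}\right) = - \frac{226633}{8475}$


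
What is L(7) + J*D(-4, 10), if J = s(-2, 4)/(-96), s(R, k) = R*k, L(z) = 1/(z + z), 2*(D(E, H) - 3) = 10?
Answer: 31/42 ≈ 0.73810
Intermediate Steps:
D(E, H) = 8 (D(E, H) = 3 + (½)*10 = 3 + 5 = 8)
L(z) = 1/(2*z)
J = 1/12 (J = -2*4/(-96) = -8*(-1/96) = 1/12 ≈ 0.083333)
L(7) + J*D(-4, 10) = (½)/7 + (1/12)*8 = (½)*(⅐) + ⅔ = 1/14 + ⅔ = 31/42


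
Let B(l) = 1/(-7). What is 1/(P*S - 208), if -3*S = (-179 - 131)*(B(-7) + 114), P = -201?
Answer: -7/16555146 ≈ -4.2283e-7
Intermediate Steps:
B(l) = -⅐
S = 247070/21 (S = -(-179 - 131)*(-⅐ + 114)/3 = -(-310)*797/(3*7) = -⅓*(-247070/7) = 247070/21 ≈ 11765.)
1/(P*S - 208) = 1/(-201*247070/21 - 208) = 1/(-16553690/7 - 208) = 1/(-16555146/7) = -7/16555146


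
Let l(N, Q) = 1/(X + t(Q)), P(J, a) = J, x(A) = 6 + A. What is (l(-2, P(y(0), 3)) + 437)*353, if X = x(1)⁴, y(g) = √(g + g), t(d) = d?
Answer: 370381014/2401 ≈ 1.5426e+5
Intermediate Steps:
y(g) = √2*√g (y(g) = √(2*g) = √2*√g)
X = 2401 (X = (6 + 1)⁴ = 7⁴ = 2401)
l(N, Q) = 1/(2401 + Q)
(l(-2, P(y(0), 3)) + 437)*353 = (1/(2401 + √2*√0) + 437)*353 = (1/(2401 + √2*0) + 437)*353 = (1/(2401 + 0) + 437)*353 = (1/2401 + 437)*353 = (1049238/2401)*353 = 370381014/2401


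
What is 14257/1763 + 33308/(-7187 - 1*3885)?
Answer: 24782875/4879984 ≈ 5.0785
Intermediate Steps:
14257/1763 + 33308/(-7187 - 1*3885) = 14257*(1/1763) + 33308/(-7187 - 3885) = 14257/1763 + 33308/(-11072) = 14257/1763 + 33308*(-1/11072) = 14257/1763 - 8327/2768 = 24782875/4879984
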